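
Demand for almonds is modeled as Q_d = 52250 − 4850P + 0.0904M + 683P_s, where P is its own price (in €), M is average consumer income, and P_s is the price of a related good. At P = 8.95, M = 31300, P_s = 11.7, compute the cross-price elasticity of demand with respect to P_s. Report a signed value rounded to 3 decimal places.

At the given values, Q_d = 52250 − 4850(8.95) + 0.0904(31300) + 683(11.7) = 19663.12.
∂Q_d/∂P_s = 683.
E = (683) × (11.7/19663.12) = 0.40640…

0.406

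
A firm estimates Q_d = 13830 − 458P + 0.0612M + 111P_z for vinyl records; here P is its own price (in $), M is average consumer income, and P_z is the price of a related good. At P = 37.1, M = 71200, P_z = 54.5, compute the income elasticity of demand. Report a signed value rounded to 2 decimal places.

At the given values, Q_d = 13830 − 458(37.1) + 0.0612(71200) + 111(54.5) = 7245.14.
∂Q_d/∂M = 0.0612.
E = (0.0612) × (71200/7245.14) = 0.6014…

0.60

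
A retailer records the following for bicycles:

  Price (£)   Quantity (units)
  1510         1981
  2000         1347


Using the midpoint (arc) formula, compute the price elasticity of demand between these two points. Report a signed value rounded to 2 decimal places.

%ΔQ = (1347 − 1981) / [(1981 + 1347)/2] = -634/1664 = -0.381009…
%ΔP = (2000 − 1510) / [(1510 + 2000)/2] = 490/1755 = 0.279202…
Arc Ed = %ΔQ / %ΔP = (-634/1664) / (490/1755) = -1.3646…

-1.36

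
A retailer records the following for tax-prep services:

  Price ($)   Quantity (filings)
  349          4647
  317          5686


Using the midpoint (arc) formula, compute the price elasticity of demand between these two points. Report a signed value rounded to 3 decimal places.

-2.093

%ΔQ = (5686 − 4647) / [(4647 + 5686)/2] = 1039/5166.5 = 0.201103…
%ΔP = (317 − 349) / [(349 + 317)/2] = -32/333 = -0.096096…
Arc Ed = %ΔQ / %ΔP = (1039/5166.5) / (-32/333) = -2.09273…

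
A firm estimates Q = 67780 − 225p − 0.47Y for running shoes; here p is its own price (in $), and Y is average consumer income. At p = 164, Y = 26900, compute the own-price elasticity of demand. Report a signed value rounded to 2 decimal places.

At the given values, Q = 67780 − 225(164) − 0.47(26900) = 18237.
∂Q/∂p = −225.
E = (-225) × (164/18237) = -2.0233…

-2.02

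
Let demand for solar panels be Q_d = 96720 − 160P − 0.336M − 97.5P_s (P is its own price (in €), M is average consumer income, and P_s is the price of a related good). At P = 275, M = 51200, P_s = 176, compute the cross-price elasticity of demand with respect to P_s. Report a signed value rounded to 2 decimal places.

-0.93

At the given values, Q_d = 96720 − 160(275) − 0.336(51200) − 97.5(176) = 18356.8.
∂Q_d/∂P_s = -97.5.
E = (-97.5) × (176/18356.8) = -0.9348…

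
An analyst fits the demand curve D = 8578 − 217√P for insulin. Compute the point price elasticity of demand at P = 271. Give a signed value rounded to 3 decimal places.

dD/dP = −217/(2√P) = -6.59091. At P = 271, D = 5005.73.
Ed = (dD/dP)·(P/D) = (-6.59091) × (271/5005.73) = -0.35681…

-0.357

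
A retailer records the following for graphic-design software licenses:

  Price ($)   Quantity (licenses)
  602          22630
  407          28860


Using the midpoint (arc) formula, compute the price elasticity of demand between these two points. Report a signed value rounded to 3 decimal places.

-0.626

%ΔQ = (28860 − 22630) / [(22630 + 28860)/2] = 6230/25745 = 0.241988…
%ΔP = (407 − 602) / [(602 + 407)/2] = -195/504.5 = -0.386521…
Arc Ed = %ΔQ / %ΔP = (6230/25745) / (-195/504.5) = -0.62606…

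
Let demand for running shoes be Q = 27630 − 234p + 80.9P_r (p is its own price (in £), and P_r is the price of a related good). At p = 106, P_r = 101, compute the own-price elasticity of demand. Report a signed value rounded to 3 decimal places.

At the given values, Q = 27630 − 234(106) + 80.9(101) = 10996.9.
∂Q/∂p = −234.
E = (-234) × (106/10996.9) = -2.25554…

-2.256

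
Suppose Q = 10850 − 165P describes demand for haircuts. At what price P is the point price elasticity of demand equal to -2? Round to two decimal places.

43.84

Ed = −165P/(10850 − 165P). Set this equal to -2:
165P = 2·(10850 − 165P) ⇒ 165P(1 + 2) = 2·10850
P = 2·10850 / (165·3) = 43.8383…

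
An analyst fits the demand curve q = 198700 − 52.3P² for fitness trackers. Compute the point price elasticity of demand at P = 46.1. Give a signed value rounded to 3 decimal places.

-2.539

dq/dP = −2·52.3·P = -4822.06. At P = 46.1, q = 87551.517.
Ed = (dq/dP)·(P/q) = (-4822.06) × (46.1/87551.517) = -2.53904…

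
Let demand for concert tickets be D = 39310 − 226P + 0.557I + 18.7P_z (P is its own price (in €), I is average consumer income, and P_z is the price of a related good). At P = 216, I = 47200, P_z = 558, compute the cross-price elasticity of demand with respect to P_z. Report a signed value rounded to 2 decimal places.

At the given values, D = 39310 − 226(216) + 0.557(47200) + 18.7(558) = 27219.
∂D/∂P_z = 18.7.
E = (18.7) × (558/27219) = 0.3833…

0.38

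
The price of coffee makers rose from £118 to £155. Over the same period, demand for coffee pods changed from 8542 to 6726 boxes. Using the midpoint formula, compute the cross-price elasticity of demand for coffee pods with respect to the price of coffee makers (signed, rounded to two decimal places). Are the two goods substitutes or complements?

-0.88; complements

%ΔQ_{coffee pods} = (6726 − 8542)/avg = -1816/7634 = -0.237883…
%ΔP_{coffee makers} = (155 − 118)/avg = 37/136.5 = 0.271062…
E_cross = (-1816/7634) / (37/136.5) = -0.8775…
E_cross < 0 ⇒ the goods are complements.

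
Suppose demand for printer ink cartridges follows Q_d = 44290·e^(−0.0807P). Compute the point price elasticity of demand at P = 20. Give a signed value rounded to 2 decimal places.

-1.61

dQ_d/dP = −0.0807·Q_d = -711.587. At P = 20, Q_d = 8817.68.
Ed = (dQ_d/dP)·(P/Q_d) = (-711.587) × (20/8817.68) = -1.614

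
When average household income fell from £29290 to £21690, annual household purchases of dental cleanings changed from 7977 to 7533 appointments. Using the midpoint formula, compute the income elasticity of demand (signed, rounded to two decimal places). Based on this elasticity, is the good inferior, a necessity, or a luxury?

%ΔQ = (7533 − 7977)/[( 7977 + 7533)/2] = -444/7755 = -0.057253…
%ΔIncome = (21690 − 29290)/[( 29290 + 21690)/2] = -7600/25490 = -0.298156…
E_income = (-444/7755) / (-7600/25490) = 0.1920…
0 < E_income < 1 ⇒ normal good, necessity.

0.19; necessity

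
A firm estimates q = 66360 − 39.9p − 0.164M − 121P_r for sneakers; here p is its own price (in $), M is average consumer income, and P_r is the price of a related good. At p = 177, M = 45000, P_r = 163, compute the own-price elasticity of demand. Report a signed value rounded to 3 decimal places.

At the given values, q = 66360 − 39.9(177) − 0.164(45000) − 121(163) = 32194.7.
∂q/∂p = −39.9.
E = (-39.9) × (177/32194.7) = -0.21936…

-0.219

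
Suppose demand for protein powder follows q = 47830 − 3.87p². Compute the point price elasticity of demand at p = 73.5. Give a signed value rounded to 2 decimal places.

dq/dp = −2·3.87·p = -568.89. At p = 73.5, q = 26923.2925.
Ed = (dq/dp)·(p/q) = (-568.89) × (73.5/26923.2925) = -1.5530…

-1.55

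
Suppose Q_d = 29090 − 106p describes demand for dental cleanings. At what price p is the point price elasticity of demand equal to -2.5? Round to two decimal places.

Ed = −106p/(29090 − 106p). Set this equal to -2.5:
106p = 2.5·(29090 − 106p) ⇒ 106p(1 + 2.5) = 2.5·29090
p = 2.5·29090 / (106·3.5) = 196.0242…

196.02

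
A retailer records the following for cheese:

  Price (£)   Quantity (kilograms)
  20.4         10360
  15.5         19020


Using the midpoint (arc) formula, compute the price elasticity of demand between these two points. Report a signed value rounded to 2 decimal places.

-2.16

%ΔQ = (19020 − 10360) / [(10360 + 19020)/2] = 8660/14690 = 0.589516…
%ΔP = (15.5 − 20.4) / [(20.4 + 15.5)/2] = -4.9/17.95 = -0.272980…
Arc Ed = %ΔQ / %ΔP = (8660/14690) / (-4.9/17.95) = -2.1595…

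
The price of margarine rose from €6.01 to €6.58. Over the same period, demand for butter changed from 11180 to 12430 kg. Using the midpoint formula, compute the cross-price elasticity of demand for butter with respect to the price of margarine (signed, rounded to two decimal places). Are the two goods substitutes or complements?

%ΔQ_{butter} = (12430 − 11180)/avg = 1250/11805 = 0.105887…
%ΔP_{margarine} = (6.58 − 6.01)/avg = 0.57/6.295 = 0.090548…
E_cross = (1250/11805) / (0.57/6.295) = 1.1694…
E_cross > 0 ⇒ the goods are substitutes.

1.17; substitutes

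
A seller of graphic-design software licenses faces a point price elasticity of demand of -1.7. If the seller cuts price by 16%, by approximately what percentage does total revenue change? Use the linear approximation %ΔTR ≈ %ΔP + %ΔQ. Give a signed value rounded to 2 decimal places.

+11.20%

%ΔQ ≈ Ed × %ΔP = (-1.7) × (-16%) = +27.2000%
%ΔTR ≈ %ΔP + %ΔQ = (-16%) + (+27.2000%) = +11.2000%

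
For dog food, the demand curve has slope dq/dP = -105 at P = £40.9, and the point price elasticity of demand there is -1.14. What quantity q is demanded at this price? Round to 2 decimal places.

Ed = (dq/dP)·(P/q) ⇒ q = (dq/dP)·P/Ed = (-105)·40.9/(-1.14) = 3767.1052…

3767.11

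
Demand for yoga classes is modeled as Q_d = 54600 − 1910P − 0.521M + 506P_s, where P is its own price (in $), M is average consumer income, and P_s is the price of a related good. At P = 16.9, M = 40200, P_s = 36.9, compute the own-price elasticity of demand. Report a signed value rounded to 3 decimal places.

-1.610

At the given values, Q_d = 54600 − 1910(16.9) − 0.521(40200) + 506(36.9) = 20048.2.
∂Q_d/∂P = −1910.
E = (-1910) × (16.9/20048.2) = -1.61006…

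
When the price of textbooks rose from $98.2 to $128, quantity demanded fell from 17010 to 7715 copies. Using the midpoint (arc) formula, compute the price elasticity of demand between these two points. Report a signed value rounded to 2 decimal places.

-2.85

%ΔQ = (7715 − 17010) / [(17010 + 7715)/2] = -9295/12362.5 = -0.751870…
%ΔP = (128 − 98.2) / [(98.2 + 128)/2] = 29.8/113.1 = 0.263483…
Arc Ed = %ΔQ / %ΔP = (-9295/12362.5) / (29.8/113.1) = -2.8535…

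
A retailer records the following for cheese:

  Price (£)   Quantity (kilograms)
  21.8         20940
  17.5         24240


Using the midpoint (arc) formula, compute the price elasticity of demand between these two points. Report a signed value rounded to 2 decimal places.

-0.67

%ΔQ = (24240 − 20940) / [(20940 + 24240)/2] = 3300/22590 = 0.146082…
%ΔP = (17.5 − 21.8) / [(21.8 + 17.5)/2] = -4.3/19.65 = -0.218829…
Arc Ed = %ΔQ / %ΔP = (3300/22590) / (-4.3/19.65) = -0.6675…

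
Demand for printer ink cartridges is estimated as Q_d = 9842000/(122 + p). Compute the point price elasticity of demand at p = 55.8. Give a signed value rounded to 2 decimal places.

-0.31

dQ_d/dp = −9842000/(122 + p)² = -311.329. At p = 55.8, Q_d = 55354.3.
Ed = (dQ_d/dp)·(p/Q_d) = (-311.329) × (55.8/55354.3) = -0.3138…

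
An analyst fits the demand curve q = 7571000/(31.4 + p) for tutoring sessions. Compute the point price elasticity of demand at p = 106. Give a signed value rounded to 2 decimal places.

dq/dp = −7571000/(31.4 + p)² = -401.033. At p = 106, q = 55101.9.
Ed = (dq/dp)·(p/q) = (-401.033) × (106/55101.9) = -0.7714…

-0.77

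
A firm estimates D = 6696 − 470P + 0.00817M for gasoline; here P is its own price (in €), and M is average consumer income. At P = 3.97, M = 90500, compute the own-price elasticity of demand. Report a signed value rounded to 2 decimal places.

-0.34

At the given values, D = 6696 − 470(3.97) + 0.00817(90500) = 5569.485.
∂D/∂P = −470.
E = (-470) × (3.97/5569.485) = -0.3350…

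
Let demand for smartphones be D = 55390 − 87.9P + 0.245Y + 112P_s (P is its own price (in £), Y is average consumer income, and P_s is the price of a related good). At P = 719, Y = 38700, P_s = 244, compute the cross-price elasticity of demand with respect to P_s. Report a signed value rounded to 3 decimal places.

At the given values, D = 55390 − 87.9(719) + 0.245(38700) + 112(244) = 28999.4.
∂D/∂P_s = 112.
E = (112) × (244/28999.4) = 0.94236…

0.942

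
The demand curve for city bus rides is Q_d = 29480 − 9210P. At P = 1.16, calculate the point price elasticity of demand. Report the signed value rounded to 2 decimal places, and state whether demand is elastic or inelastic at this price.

dQ_d/dP = −9210. At P = 1.16, Q_d = 29480 − 9210(1.16) = 18796.4.
Ed = (dQ_d/dP)·(P/Q_d) = −9210 × (1.16/18796.4) = -0.5683…
|Ed| = 0.57 < 1, so demand is inelastic.

-0.57; inelastic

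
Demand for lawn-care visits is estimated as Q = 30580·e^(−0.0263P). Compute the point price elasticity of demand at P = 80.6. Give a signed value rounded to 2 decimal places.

-2.12

dQ/dP = −0.0263·Q = -96.5572. At P = 80.6, Q = 3671.37.
Ed = (dQ/dP)·(P/Q) = (-96.5572) × (80.6/3671.37) = -2.1197…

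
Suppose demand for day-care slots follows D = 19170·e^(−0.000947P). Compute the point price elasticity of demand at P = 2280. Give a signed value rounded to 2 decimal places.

dD/dP = −0.000947·D = -2.09537. At P = 2280, D = 2212.64.
Ed = (dD/dP)·(P/D) = (-2.09537) × (2280/2212.64) = -2.1591…

-2.16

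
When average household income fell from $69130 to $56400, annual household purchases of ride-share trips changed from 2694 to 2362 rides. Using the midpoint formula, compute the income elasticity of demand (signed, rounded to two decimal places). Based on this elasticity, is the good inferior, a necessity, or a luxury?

0.65; necessity

%ΔQ = (2362 − 2694)/[( 2694 + 2362)/2] = -332/2528 = -0.131329…
%ΔIncome = (56400 − 69130)/[( 69130 + 56400)/2] = -12730/62765 = -0.202820…
E_income = (-332/2528) / (-12730/62765) = 0.6475…
0 < E_income < 1 ⇒ normal good, necessity.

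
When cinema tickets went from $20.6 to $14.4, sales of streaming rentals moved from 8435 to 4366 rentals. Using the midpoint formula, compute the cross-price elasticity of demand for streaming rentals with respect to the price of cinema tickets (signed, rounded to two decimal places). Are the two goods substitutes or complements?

1.79; substitutes

%ΔQ_{streaming rentals} = (4366 − 8435)/avg = -4069/6400.5 = -0.635731…
%ΔP_{cinema tickets} = (14.4 − 20.6)/avg = -6.2/17.5 = -0.354285…
E_cross = (-4069/6400.5) / (-6.2/17.5) = 1.7944…
E_cross > 0 ⇒ the goods are substitutes.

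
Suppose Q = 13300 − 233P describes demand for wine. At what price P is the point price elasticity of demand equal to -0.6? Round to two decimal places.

Ed = −233P/(13300 − 233P). Set this equal to -0.6:
233P = 0.6·(13300 − 233P) ⇒ 233P(1 + 0.6) = 0.6·13300
P = 0.6·13300 / (233·1.6) = 21.4055…

21.41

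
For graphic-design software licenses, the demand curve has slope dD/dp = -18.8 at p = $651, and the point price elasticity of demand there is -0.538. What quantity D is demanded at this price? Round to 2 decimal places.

Ed = (dD/dp)·(p/D) ⇒ D = (dD/dp)·p/Ed = (-18.8)·651/(-0.538) = 22748.6988…

22748.70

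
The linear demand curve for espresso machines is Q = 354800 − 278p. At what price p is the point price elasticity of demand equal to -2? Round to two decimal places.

Ed = −278p/(354800 − 278p). Set this equal to -2:
278p = 2·(354800 − 278p) ⇒ 278p(1 + 2) = 2·354800
p = 2·354800 / (278·3) = 850.8393…

850.84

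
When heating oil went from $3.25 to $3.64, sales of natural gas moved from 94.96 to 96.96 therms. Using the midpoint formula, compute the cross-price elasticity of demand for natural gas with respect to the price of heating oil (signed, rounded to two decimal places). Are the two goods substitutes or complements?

%ΔQ_{natural gas} = (96.96 − 94.96)/avg = 2/95.96 = 0.020842…
%ΔP_{heating oil} = (3.64 − 3.25)/avg = 0.39/3.445 = 0.113207…
E_cross = (2/95.96) / (0.39/3.445) = 0.1841…
E_cross > 0 ⇒ the goods are substitutes.

0.18; substitutes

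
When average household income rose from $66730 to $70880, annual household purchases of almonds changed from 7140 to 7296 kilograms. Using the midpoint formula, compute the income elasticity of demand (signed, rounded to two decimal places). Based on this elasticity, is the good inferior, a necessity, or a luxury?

0.36; necessity

%ΔQ = (7296 − 7140)/[( 7140 + 7296)/2] = 156/7218 = 0.021612…
%ΔIncome = (70880 − 66730)/[( 66730 + 70880)/2] = 4150/68805 = 0.060315…
E_income = (156/7218) / (4150/68805) = 0.3583…
0 < E_income < 1 ⇒ normal good, necessity.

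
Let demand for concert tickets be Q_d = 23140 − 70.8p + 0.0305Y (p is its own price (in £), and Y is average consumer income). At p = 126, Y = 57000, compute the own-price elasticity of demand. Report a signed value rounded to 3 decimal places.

-0.559

At the given values, Q_d = 23140 − 70.8(126) + 0.0305(57000) = 15957.7.
∂Q_d/∂p = −70.8.
E = (-70.8) × (126/15957.7) = -0.55902…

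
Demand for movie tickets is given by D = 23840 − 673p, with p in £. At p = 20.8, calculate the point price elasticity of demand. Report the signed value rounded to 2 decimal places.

-1.42

dD/dp = −673. At p = 20.8, D = 23840 − 673(20.8) = 9841.6.
Ed = (dD/dp)·(p/D) = −673 × (20.8/9841.6) = -1.4223…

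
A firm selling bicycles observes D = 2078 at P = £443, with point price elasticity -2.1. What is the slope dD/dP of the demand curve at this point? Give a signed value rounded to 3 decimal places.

-9.851

Ed = (dD/dP)·(P/D) ⇒ dD/dP = Ed·D/P = (-2.1)·2078/443 = -9.85056…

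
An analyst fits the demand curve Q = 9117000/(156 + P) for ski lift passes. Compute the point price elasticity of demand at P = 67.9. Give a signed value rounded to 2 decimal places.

-0.30

dQ/dP = −9117000/(156 + P)² = -181.863. At P = 67.9, Q = 40719.1.
Ed = (dQ/dP)·(P/Q) = (-181.863) × (67.9/40719.1) = -0.3032…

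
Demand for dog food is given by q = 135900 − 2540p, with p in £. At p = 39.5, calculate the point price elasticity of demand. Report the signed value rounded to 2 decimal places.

-2.82

dq/dp = −2540. At p = 39.5, q = 135900 − 2540(39.5) = 35570.
Ed = (dq/dp)·(p/q) = −2540 × (39.5/35570) = -2.8206…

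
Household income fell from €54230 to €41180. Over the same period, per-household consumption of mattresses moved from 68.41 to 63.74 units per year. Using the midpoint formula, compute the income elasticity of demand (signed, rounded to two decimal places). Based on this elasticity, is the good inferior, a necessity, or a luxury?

0.26; necessity

%ΔQ = (63.74 − 68.41)/[( 68.41 + 63.74)/2] = -4.67/66.075 = -0.070677…
%ΔIncome = (41180 − 54230)/[( 54230 + 41180)/2] = -13050/47705 = -0.273556…
E_income = (-4.67/66.075) / (-13050/47705) = 0.2583…
0 < E_income < 1 ⇒ normal good, necessity.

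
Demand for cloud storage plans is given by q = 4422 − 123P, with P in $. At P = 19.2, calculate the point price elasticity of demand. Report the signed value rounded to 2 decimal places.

-1.15

dq/dP = −123. At P = 19.2, q = 4422 − 123(19.2) = 2060.4.
Ed = (dq/dP)·(P/q) = −123 × (19.2/2060.4) = -1.1461…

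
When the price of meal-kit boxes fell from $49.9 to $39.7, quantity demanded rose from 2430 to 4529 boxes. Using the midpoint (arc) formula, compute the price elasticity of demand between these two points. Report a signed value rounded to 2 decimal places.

-2.65

%ΔQ = (4529 − 2430) / [(2430 + 4529)/2] = 2099/3479.5 = 0.603247…
%ΔP = (39.7 − 49.9) / [(49.9 + 39.7)/2] = -10.2/44.8 = -0.227678…
Arc Ed = %ΔQ / %ΔP = (2099/3479.5) / (-10.2/44.8) = -2.6495…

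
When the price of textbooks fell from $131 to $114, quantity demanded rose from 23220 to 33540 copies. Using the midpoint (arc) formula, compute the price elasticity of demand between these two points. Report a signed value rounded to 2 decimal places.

-2.62

%ΔQ = (33540 − 23220) / [(23220 + 33540)/2] = 10320/28380 = 0.363636…
%ΔP = (114 − 131) / [(131 + 114)/2] = -17/122.5 = -0.138775…
Arc Ed = %ΔQ / %ΔP = (10320/28380) / (-17/122.5) = -2.6203…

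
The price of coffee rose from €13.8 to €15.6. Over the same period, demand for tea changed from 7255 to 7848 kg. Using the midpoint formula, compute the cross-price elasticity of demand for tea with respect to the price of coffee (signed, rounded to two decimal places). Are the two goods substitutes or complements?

0.64; substitutes

%ΔQ_{tea} = (7848 − 7255)/avg = 593/7551.5 = 0.078527…
%ΔP_{coffee} = (15.6 − 13.8)/avg = 1.8/14.7 = 0.122448…
E_cross = (593/7551.5) / (1.8/14.7) = 0.6413…
E_cross > 0 ⇒ the goods are substitutes.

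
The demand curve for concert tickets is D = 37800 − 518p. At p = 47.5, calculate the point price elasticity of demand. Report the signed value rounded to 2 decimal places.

-1.86

dD/dp = −518. At p = 47.5, D = 37800 − 518(47.5) = 13195.
Ed = (dD/dp)·(p/D) = −518 × (47.5/13195) = -1.8647…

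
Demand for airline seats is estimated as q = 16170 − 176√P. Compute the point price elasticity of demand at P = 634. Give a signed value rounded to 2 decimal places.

-0.19

dq/dP = −176/(2√P) = -3.49493. At P = 634, q = 11738.4.
Ed = (dq/dP)·(P/q) = (-3.49493) × (634/11738.4) = -0.1887…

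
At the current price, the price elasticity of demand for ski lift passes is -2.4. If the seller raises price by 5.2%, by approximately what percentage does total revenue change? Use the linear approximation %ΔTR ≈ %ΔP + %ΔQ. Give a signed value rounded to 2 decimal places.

%ΔQ ≈ Ed × %ΔP = (-2.4) × (+5.2%) = -12.4800%
%ΔTR ≈ %ΔP + %ΔQ = (+5.2%) + (-12.4800%) = -7.2800%

-7.28%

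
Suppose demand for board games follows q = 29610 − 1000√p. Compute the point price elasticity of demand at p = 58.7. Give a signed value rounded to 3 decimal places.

-0.175

dq/dp = −1000/(2√p) = -65.2606. At p = 58.7, q = 21948.4.
Ed = (dq/dp)·(p/q) = (-65.2606) × (58.7/21948.4) = -0.17453…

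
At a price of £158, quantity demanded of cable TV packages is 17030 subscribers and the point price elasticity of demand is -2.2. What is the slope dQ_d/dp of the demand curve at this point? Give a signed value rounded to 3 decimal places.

-237.127

Ed = (dQ_d/dp)·(p/Q_d) ⇒ dQ_d/dp = Ed·Q_d/p = (-2.2)·17030/158 = -237.12658…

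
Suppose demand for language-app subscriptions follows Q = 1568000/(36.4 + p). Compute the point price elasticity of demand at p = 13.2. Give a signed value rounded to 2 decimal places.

dQ/dp = −1568000/(36.4 + p)² = -637.357. At p = 13.2, Q = 31612.9.
Ed = (dQ/dp)·(p/Q) = (-637.357) × (13.2/31612.9) = -0.2661…

-0.27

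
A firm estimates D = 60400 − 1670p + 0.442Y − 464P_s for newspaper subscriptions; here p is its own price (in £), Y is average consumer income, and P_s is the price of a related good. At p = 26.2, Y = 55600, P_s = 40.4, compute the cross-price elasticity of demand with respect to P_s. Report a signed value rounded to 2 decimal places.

-0.83

At the given values, D = 60400 − 1670(26.2) + 0.442(55600) − 464(40.4) = 22475.6.
∂D/∂P_s = -464.
E = (-464) × (40.4/22475.6) = -0.8340…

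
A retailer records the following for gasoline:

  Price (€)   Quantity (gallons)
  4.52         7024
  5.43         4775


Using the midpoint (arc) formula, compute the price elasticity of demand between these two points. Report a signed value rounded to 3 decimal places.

-2.084

%ΔQ = (4775 − 7024) / [(7024 + 4775)/2] = -2249/5899.5 = -0.381218…
%ΔP = (5.43 − 4.52) / [(4.52 + 5.43)/2] = 0.91/4.975 = 0.182914…
Arc Ed = %ΔQ / %ΔP = (-2249/5899.5) / (0.91/4.975) = -2.08413…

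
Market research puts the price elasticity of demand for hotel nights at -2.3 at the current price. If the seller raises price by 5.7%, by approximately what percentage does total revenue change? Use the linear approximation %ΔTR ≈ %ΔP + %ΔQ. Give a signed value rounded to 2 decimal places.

-7.41%

%ΔQ ≈ Ed × %ΔP = (-2.3) × (+5.7%) = -13.1100%
%ΔTR ≈ %ΔP + %ΔQ = (+5.7%) + (-13.1100%) = -7.4100%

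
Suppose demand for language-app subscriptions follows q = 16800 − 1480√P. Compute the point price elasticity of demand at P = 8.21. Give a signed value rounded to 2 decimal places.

dq/dP = −1480/(2√P) = -258.262. At P = 8.21, q = 12559.3.
Ed = (dq/dP)·(P/q) = (-258.262) × (8.21/12559.3) = -0.1688…

-0.17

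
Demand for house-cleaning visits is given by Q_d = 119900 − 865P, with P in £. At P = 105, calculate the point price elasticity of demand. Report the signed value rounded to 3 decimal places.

-3.124

dQ_d/dP = −865. At P = 105, Q_d = 119900 − 865(105) = 29075.
Ed = (dQ_d/dP)·(P/Q_d) = −865 × (105/29075) = -3.12381…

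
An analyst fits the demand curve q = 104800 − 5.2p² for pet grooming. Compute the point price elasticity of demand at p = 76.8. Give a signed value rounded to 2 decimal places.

-0.83

dq/dp = −2·5.2·p = -798.72. At p = 76.8, q = 74129.152.
Ed = (dq/dp)·(p/q) = (-798.72) × (76.8/74129.152) = -0.8274…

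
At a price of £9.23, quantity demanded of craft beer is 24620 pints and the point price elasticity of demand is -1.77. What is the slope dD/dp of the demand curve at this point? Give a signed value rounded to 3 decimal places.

Ed = (dD/dp)·(p/D) ⇒ dD/dp = Ed·D/p = (-1.77)·24620/9.23 = -4721.27843…

-4721.278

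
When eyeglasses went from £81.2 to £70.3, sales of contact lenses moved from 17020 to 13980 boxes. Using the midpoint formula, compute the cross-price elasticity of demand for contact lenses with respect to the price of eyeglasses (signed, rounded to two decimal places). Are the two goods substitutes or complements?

1.36; substitutes

%ΔQ_{contact lenses} = (13980 − 17020)/avg = -3040/15500 = -0.196129…
%ΔP_{eyeglasses} = (70.3 − 81.2)/avg = -10.9/75.75 = -0.143894…
E_cross = (-3040/15500) / (-10.9/75.75) = 1.3630…
E_cross > 0 ⇒ the goods are substitutes.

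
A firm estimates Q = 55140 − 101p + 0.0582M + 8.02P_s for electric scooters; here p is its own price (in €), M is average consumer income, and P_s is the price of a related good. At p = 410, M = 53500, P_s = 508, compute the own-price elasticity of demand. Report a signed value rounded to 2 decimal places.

-1.98

At the given values, Q = 55140 − 101(410) + 0.0582(53500) + 8.02(508) = 20917.86.
∂Q/∂p = −101.
E = (-101) × (410/20917.86) = -1.9796…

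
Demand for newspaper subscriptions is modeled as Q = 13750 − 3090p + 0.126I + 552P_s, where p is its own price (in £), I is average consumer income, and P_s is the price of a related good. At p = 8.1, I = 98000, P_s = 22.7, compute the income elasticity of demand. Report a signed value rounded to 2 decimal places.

At the given values, Q = 13750 − 3090(8.1) + 0.126(98000) + 552(22.7) = 13599.4.
∂Q/∂I = 0.126.
E = (0.126) × (98000/13599.4) = 0.9079…

0.91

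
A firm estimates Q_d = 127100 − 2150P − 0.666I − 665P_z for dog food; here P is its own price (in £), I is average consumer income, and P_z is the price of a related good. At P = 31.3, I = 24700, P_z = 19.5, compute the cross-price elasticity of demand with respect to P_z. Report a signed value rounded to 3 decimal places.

At the given values, Q_d = 127100 − 2150(31.3) − 0.666(24700) − 665(19.5) = 30387.3.
∂Q_d/∂P_z = -665.
E = (-665) × (19.5/30387.3) = -0.42674…

-0.427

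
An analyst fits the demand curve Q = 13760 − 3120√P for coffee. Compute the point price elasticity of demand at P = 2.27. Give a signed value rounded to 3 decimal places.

-0.259

dQ/dP = −3120/(2√P) = -1035.41. At P = 2.27, Q = 9059.25.
Ed = (dQ/dP)·(P/Q) = (-1035.41) × (2.27/9059.25) = -0.25944…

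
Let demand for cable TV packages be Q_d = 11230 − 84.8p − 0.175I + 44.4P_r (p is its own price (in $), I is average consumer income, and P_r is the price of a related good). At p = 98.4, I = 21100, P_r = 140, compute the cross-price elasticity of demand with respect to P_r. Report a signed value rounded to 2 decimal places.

At the given values, Q_d = 11230 − 84.8(98.4) − 0.175(21100) + 44.4(140) = 5409.18.
∂Q_d/∂P_r = 44.4.
E = (44.4) × (140/5409.18) = 1.1491…

1.15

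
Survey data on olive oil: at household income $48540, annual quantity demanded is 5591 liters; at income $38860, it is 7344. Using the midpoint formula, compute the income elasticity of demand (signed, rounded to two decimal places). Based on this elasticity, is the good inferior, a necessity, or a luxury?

%ΔQ = (7344 − 5591)/[( 5591 + 7344)/2] = 1753/6467.5 = 0.271047…
%ΔIncome = (38860 − 48540)/[( 48540 + 38860)/2] = -9680/43700 = -0.221510…
E_income = (1753/6467.5) / (-9680/43700) = -1.2236…
E_income < 0 ⇒ inferior good.

-1.22; inferior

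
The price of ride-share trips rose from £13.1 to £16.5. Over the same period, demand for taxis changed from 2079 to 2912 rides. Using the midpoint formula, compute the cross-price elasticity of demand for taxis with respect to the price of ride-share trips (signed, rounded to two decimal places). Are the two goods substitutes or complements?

1.45; substitutes

%ΔQ_{taxis} = (2912 − 2079)/avg = 833/2495.5 = 0.333800…
%ΔP_{ride-share trips} = (16.5 − 13.1)/avg = 3.4/14.8 = 0.229729…
E_cross = (833/2495.5) / (3.4/14.8) = 1.4530…
E_cross > 0 ⇒ the goods are substitutes.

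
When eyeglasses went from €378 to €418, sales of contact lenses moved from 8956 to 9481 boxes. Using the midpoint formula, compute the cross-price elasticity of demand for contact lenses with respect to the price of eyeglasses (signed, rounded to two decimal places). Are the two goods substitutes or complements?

%ΔQ_{contact lenses} = (9481 − 8956)/avg = 525/9218.5 = 0.056950…
%ΔP_{eyeglasses} = (418 − 378)/avg = 40/398 = 0.100502…
E_cross = (525/9218.5) / (40/398) = 0.5666…
E_cross > 0 ⇒ the goods are substitutes.

0.57; substitutes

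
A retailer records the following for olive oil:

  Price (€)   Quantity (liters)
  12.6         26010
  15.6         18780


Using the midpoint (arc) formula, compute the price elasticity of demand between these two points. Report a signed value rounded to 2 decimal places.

-1.52

%ΔQ = (18780 − 26010) / [(26010 + 18780)/2] = -7230/22395 = -0.322839…
%ΔP = (15.6 − 12.6) / [(12.6 + 15.6)/2] = 3/14.1 = 0.212765…
Arc Ed = %ΔQ / %ΔP = (-7230/22395) / (3/14.1) = -1.5173…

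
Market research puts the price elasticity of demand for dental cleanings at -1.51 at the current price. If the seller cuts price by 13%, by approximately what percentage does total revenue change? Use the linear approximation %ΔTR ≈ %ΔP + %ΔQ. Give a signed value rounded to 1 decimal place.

+6.6%

%ΔQ ≈ Ed × %ΔP = (-1.51) × (-13%) = +19.6300%
%ΔTR ≈ %ΔP + %ΔQ = (-13%) + (+19.6300%) = +6.6300%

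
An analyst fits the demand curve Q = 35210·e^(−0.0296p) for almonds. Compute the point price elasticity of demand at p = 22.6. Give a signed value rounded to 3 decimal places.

-0.669

dQ/dp = −0.0296·Q = -533.866. At p = 22.6, Q = 18036.
Ed = (dQ/dp)·(p/Q) = (-533.866) × (22.6/18036) = -0.66896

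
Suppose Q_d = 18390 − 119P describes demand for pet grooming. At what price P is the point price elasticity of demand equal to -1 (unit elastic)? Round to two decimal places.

77.27

Ed = −119P/(18390 − 119P). Set this equal to -1:
119P = 1·(18390 − 119P) ⇒ 119P(1 + 1) = 1·18390
P = 1·18390 / (119·2) = 77.2689…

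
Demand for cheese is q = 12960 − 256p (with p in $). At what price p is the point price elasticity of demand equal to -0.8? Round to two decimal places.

22.50

Ed = −256p/(12960 − 256p). Set this equal to -0.8:
256p = 0.8·(12960 − 256p) ⇒ 256p(1 + 0.8) = 0.8·12960
p = 0.8·12960 / (256·1.8) = 22.5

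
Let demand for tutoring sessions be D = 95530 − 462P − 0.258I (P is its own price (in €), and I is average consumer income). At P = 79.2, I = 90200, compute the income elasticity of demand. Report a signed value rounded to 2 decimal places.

-0.65

At the given values, D = 95530 − 462(79.2) − 0.258(90200) = 35668.
∂D/∂I = -0.258.
E = (-0.258) × (90200/35668) = -0.6524…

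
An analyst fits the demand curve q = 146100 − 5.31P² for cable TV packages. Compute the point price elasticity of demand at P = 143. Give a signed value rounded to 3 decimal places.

-5.789

dq/dP = −2·5.31·P = -1518.66. At P = 143, q = 37515.81.
Ed = (dq/dP)·(P/q) = (-1518.66) × (143/37515.81) = -5.78871…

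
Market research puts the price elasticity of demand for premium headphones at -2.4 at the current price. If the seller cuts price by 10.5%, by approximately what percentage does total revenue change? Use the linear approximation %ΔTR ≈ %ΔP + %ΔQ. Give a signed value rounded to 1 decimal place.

%ΔQ ≈ Ed × %ΔP = (-2.4) × (-10.5%) = +25.2000%
%ΔTR ≈ %ΔP + %ΔQ = (-10.5%) + (+25.2000%) = +14.7000%

+14.7%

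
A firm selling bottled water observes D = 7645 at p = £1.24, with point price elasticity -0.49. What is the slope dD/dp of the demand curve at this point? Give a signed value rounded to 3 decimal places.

-3021.008

Ed = (dD/dp)·(p/D) ⇒ dD/dp = Ed·D/p = (-0.49)·7645/1.24 = -3021.00806…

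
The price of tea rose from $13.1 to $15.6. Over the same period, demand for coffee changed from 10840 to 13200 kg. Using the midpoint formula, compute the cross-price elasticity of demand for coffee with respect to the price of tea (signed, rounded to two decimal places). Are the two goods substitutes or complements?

%ΔQ_{coffee} = (13200 − 10840)/avg = 2360/12020 = 0.196339…
%ΔP_{tea} = (15.6 − 13.1)/avg = 2.5/14.35 = 0.174216…
E_cross = (2360/12020) / (2.5/14.35) = 1.1269…
E_cross > 0 ⇒ the goods are substitutes.

1.13; substitutes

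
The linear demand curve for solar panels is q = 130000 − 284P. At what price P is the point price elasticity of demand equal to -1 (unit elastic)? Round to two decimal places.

Ed = −284P/(130000 − 284P). Set this equal to -1:
284P = 1·(130000 − 284P) ⇒ 284P(1 + 1) = 1·130000
P = 1·130000 / (284·2) = 228.8732…

228.87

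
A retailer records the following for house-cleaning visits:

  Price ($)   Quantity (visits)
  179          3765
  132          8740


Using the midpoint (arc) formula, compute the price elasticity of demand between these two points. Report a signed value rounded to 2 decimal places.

%ΔQ = (8740 − 3765) / [(3765 + 8740)/2] = 4975/6252.5 = 0.795681…
%ΔP = (132 − 179) / [(179 + 132)/2] = -47/155.5 = -0.302250…
Arc Ed = %ΔQ / %ΔP = (4975/6252.5) / (-47/155.5) = -2.6325…

-2.63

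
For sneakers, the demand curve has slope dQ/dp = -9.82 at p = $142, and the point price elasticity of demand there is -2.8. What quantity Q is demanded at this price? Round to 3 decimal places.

498.014

Ed = (dQ/dp)·(p/Q) ⇒ Q = (dQ/dp)·p/Ed = (-9.82)·142/(-2.8) = 498.01428…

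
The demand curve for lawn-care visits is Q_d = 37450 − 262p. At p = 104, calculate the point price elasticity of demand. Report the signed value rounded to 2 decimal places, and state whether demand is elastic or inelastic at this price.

-2.67; elastic

dQ_d/dp = −262. At p = 104, Q_d = 37450 − 262(104) = 10202.
Ed = (dQ_d/dp)·(p/Q_d) = −262 × (104/10202) = -2.6708…
|Ed| = 2.67 > 1, so demand is elastic.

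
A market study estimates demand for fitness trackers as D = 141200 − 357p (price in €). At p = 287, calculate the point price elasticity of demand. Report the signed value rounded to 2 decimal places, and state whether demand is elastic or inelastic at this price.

-2.64; elastic

dD/dp = −357. At p = 287, D = 141200 − 357(287) = 38741.
Ed = (dD/dp)·(p/D) = −357 × (287/38741) = -2.6447…
|Ed| = 2.64 > 1, so demand is elastic.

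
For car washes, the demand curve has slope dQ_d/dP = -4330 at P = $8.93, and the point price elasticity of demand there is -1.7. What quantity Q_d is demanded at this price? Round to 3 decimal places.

Ed = (dQ_d/dP)·(P/Q_d) ⇒ Q_d = (dQ_d/dP)·P/Ed = (-4330)·8.93/(-1.7) = 22745.23529…

22745.235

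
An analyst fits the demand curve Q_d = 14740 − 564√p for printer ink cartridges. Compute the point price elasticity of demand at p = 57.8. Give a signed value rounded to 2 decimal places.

dQ_d/dp = −564/(2√p) = -37.0924. At p = 57.8, Q_d = 10452.1.
Ed = (dQ_d/dp)·(p/Q_d) = (-37.0924) × (57.8/10452.1) = -0.2051…

-0.21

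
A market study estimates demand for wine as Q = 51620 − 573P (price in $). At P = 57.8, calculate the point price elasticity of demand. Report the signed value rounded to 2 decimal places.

dQ/dP = −573. At P = 57.8, Q = 51620 − 573(57.8) = 18500.6.
Ed = (dQ/dP)·(P/Q) = −573 × (57.8/18500.6) = -1.7901…

-1.79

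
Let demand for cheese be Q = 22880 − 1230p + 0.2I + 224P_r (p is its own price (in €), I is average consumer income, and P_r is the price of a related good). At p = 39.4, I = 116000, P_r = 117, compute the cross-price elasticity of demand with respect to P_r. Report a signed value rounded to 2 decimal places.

1.10

At the given values, Q = 22880 − 1230(39.4) + 0.2(116000) + 224(117) = 23826.
∂Q/∂P_r = 224.
E = (224) × (117/23826) = 1.0999…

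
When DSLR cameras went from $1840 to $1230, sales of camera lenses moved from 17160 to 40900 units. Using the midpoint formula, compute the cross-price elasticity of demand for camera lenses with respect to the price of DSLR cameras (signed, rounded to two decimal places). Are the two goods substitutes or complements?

%ΔQ_{camera lenses} = (40900 − 17160)/avg = 23740/29030 = 0.817774…
%ΔP_{DSLR cameras} = (1230 − 1840)/avg = -610/1535 = -0.397394…
E_cross = (23740/29030) / (-610/1535) = -2.0578…
E_cross < 0 ⇒ the goods are complements.

-2.06; complements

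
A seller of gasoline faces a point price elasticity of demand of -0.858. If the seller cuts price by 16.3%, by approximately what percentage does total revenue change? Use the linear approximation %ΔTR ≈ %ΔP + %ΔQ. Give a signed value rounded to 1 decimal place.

%ΔQ ≈ Ed × %ΔP = (-0.858) × (-16.3%) = +13.9854%
%ΔTR ≈ %ΔP + %ΔQ = (-16.3%) + (+13.9854%) = -2.3146%

-2.3%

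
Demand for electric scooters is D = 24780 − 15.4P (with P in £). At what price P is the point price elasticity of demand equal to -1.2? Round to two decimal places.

Ed = −15.4P/(24780 − 15.4P). Set this equal to -1.2:
15.4P = 1.2·(24780 − 15.4P) ⇒ 15.4P(1 + 1.2) = 1.2·24780
P = 1.2·24780 / (15.4·2.2) = 877.6859…

877.69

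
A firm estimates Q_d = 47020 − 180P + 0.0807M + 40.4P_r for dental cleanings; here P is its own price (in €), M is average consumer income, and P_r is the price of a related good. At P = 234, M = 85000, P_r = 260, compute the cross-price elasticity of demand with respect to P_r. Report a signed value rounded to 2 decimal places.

0.47

At the given values, Q_d = 47020 − 180(234) + 0.0807(85000) + 40.4(260) = 22263.5.
∂Q_d/∂P_r = 40.4.
E = (40.4) × (260/22263.5) = 0.4718…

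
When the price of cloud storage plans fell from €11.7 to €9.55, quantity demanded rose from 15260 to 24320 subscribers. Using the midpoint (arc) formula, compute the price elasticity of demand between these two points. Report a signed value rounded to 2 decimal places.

-2.26

%ΔQ = (24320 − 15260) / [(15260 + 24320)/2] = 9060/19790 = 0.457806…
%ΔP = (9.55 − 11.7) / [(11.7 + 9.55)/2] = -2.15/10.625 = -0.202352…
Arc Ed = %ΔQ / %ΔP = (9060/19790) / (-2.15/10.625) = -2.2624…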